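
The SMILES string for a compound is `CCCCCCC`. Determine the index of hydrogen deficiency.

Atom tally by fragment:
  CH3 → C:1 H:3
  CH2 → C:1 H:2
  CH2 → C:1 H:2
  CH2 → C:1 H:2
  CH2 → C:1 H:2
  CH2 → C:1 H:2
  CH3 → C:1 H:3
Element totals:
  C: 7
  H: 16
Molecular formula: C7H16.
DoU = (2C + 2 + N − H − X) / 2 = (2·7 + 2 + 0 − 16 − 0) / 2 = 0.

0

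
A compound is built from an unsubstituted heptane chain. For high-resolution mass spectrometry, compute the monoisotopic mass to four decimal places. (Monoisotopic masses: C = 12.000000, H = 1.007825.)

Atom tally by fragment:
  CH3 → C:1 H:3
  CH2 → C:1 H:2
  CH2 → C:1 H:2
  CH2 → C:1 H:2
  CH2 → C:1 H:2
  CH2 → C:1 H:2
  CH3 → C:1 H:3
Element totals:
  C: 7
  H: 16
Molecular formula: C7H16.
  M = 7(12.0) + 16(1.007825)
    = 84.000000 + 16.125200 = 100.125200

100.1252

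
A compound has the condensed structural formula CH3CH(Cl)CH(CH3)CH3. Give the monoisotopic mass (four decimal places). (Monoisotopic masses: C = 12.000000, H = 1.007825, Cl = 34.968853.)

106.0549

Element totals:
  C: 5
  H: 11
  Cl: 1
Molecular formula: C5H11Cl.
  M = 5(12.0) + 11(1.007825) + 34.968853
    = 60.000000 + 11.086075 + 34.968853 = 106.054928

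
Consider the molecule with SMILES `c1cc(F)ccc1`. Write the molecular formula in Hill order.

Atom tally by fragment:
  benzene ring core → C:6 H:6
  (− 1 ring H displaced by substituents)
  + F → F:1
Element totals:
  C: 6
  H: 5
  F: 1

C6H5F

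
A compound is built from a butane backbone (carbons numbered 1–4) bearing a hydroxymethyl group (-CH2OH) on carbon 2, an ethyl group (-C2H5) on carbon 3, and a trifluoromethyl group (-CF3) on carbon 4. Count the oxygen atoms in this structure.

Atom tally by fragment:
  CH3 → C:1 H:3
  CH(CH2OH) → C:2 H:4 O:1
  CH(C2H5) → C:3 H:6
  CH2CF3 → C:2 H:2 F:3
Element totals:
  C: 8
  H: 15
  F: 3
  O: 1

1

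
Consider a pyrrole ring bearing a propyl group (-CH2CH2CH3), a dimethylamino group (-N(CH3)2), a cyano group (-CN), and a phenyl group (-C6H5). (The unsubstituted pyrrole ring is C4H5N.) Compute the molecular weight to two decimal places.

253.35 g/mol

Atom tally by fragment:
  pyrrole ring core → C:4 H:5 N:1
  (− 4 ring H displaced by substituents)
  + CH2CH2CH3 → C:3 H:7
  + N(CH3)2 → N:1 C:2 H:6
  + CN → C:1 N:1
  + C6H5 → C:6 H:5
Element totals:
  C: 16
  H: 19
  N: 3
Molecular formula: C16H19N3.
  M = 16(12.011) + 19(1.008) + 3(14.007)
    = 192.176 + 19.152 + 42.021 = 253.349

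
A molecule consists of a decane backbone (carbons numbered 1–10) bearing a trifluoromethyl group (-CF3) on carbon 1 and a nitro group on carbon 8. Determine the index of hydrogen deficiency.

Atom tally by fragment:
  F3CCH2 → C:2 H:2 F:3
  CH2 → C:1 H:2
  CH2 → C:1 H:2
  CH2 → C:1 H:2
  CH2 → C:1 H:2
  CH2 → C:1 H:2
  CH2 → C:1 H:2
  CH(NO2) → C:1 H:1 N:1 O:2
  CH2 → C:1 H:2
  CH3 → C:1 H:3
Element totals:
  C: 11
  H: 20
  F: 3
  N: 1
  O: 2
Molecular formula: C11H20F3NO2.
DoU = (2C + 2 + N − H − X) / 2 = (2·11 + 2 + 1 − 20 − 3) / 2 = 1.

1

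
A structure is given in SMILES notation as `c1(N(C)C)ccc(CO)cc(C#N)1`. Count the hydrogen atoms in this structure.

12

Atom tally by fragment:
  benzene ring core → C:6 H:6
  (− 3 ring H displaced by substituents)
  + N(CH3)2 → N:1 C:2 H:6
  + CH2OH → C:1 H:3 O:1
  + CN → C:1 N:1
Element totals:
  C: 10
  H: 12
  N: 2
  O: 1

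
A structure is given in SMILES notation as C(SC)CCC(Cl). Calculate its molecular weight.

Atom tally by fragment:
  CH3SCH2 → C:2 H:5 S:1
  CH2 → C:1 H:2
  CH2 → C:1 H:2
  CH2Cl → C:1 H:2 Cl:1
Element totals:
  C: 5
  H: 11
  Cl: 1
  S: 1
Molecular formula: C5H11ClS.
  M = 5(12.011) + 11(1.008) + 35.45 + 32.06
    = 60.055 + 11.088 + 35.450 + 32.060 = 138.653

138.65 g/mol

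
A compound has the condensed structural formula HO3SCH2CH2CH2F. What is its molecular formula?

C3H7FO3S

Atom tally by fragment:
  HO3SCH2 → C:1 H:3 S:1 O:3
  CH2 → C:1 H:2
  CH2F → C:1 H:2 F:1
Element totals:
  C: 3
  H: 7
  F: 1
  O: 3
  S: 1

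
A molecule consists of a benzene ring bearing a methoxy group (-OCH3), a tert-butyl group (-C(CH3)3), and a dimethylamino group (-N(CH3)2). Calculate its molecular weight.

Atom tally by fragment:
  benzene ring core → C:6 H:6
  (− 3 ring H displaced by substituents)
  + OCH3 → C:1 H:3 O:1
  + C(CH3)3 → C:4 H:9
  + N(CH3)2 → N:1 C:2 H:6
Element totals:
  C: 13
  H: 21
  N: 1
  O: 1
Molecular formula: C13H21NO.
  M = 13(12.011) + 21(1.008) + 14.007 + 15.999
    = 156.143 + 21.168 + 14.007 + 15.999 = 207.317

207.32 g/mol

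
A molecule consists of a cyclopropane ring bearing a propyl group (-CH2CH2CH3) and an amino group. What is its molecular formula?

Atom tally by fragment:
  cyclopropane ring core → C:3 H:6
  (− 2 ring H displaced by substituents)
  + CH2CH2CH3 → C:3 H:7
  + NH2 → N:1 H:2
Element totals:
  C: 6
  H: 13
  N: 1

C6H13N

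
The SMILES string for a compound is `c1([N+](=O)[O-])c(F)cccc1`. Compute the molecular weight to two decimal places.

141.10 g/mol

Atom tally by fragment:
  benzene ring core → C:6 H:6
  (− 2 ring H displaced by substituents)
  + NO2 → N:1 O:2
  + F → F:1
Element totals:
  C: 6
  H: 4
  F: 1
  N: 1
  O: 2
Molecular formula: C6H4FNO2.
  M = 6(12.011) + 4(1.008) + 18.998 + 14.007 + 2(15.999)
    = 72.066 + 4.032 + 18.998 + 14.007 + 31.998 = 141.101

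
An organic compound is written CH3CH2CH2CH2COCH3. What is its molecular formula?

C6H12O

Atom tally by fragment:
  CH3 → C:1 H:3
  CH2 → C:1 H:2
  CH2 → C:1 H:2
  CH2COCH3 → C:3 H:5 O:1
Element totals:
  C: 6
  H: 12
  O: 1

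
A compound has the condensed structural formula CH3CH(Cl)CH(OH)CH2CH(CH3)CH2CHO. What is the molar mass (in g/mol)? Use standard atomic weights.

Atom tally by fragment:
  CH3 → C:1 H:3
  CH(Cl) → C:1 H:1 Cl:1
  CH(OH) → C:1 H:2 O:1
  CH2 → C:1 H:2
  CH(CH3) → C:2 H:4
  CH2CHO → C:2 H:3 O:1
Element totals:
  C: 8
  H: 15
  Cl: 1
  O: 2
Molecular formula: C8H15ClO2.
  M = 8(12.011) + 15(1.008) + 35.45 + 2(15.999)
    = 96.088 + 15.120 + 35.450 + 31.998 = 178.656

178.66 g/mol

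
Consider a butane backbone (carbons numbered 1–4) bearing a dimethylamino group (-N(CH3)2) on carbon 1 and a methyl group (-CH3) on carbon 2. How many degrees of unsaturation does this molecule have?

0

Atom tally by fragment:
  (CH3)2NCH2 → C:3 H:8 N:1
  CH(CH3) → C:2 H:4
  CH2 → C:1 H:2
  CH3 → C:1 H:3
Element totals:
  C: 7
  H: 17
  N: 1
Molecular formula: C7H17N.
DoU = (2C + 2 + N − H − X) / 2 = (2·7 + 2 + 1 − 17 − 0) / 2 = 0.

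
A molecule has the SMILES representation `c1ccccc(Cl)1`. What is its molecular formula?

Atom tally by fragment:
  benzene ring core → C:6 H:6
  (− 1 ring H displaced by substituents)
  + Cl → Cl:1
Element totals:
  C: 6
  H: 5
  Cl: 1

C6H5Cl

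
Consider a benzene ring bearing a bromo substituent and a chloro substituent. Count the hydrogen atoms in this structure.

4

Atom tally by fragment:
  benzene ring core → C:6 H:6
  (− 2 ring H displaced by substituents)
  + Br → Br:1
  + Cl → Cl:1
Element totals:
  C: 6
  H: 4
  Br: 1
  Cl: 1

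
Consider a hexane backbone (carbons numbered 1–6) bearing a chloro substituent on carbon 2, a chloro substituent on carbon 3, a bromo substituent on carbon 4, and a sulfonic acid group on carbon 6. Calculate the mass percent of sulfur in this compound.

Atom tally by fragment:
  CH3 → C:1 H:3
  CH(Cl) → C:1 H:1 Cl:1
  CH(Cl) → C:1 H:1 Cl:1
  CH(Br) → C:1 H:1 Br:1
  CH2 → C:1 H:2
  CH2SO3H → C:1 H:3 S:1 O:3
Element totals:
  C: 6
  H: 11
  Br: 1
  Cl: 2
  O: 3
  S: 1
Molecular formula: C6H11BrCl2O3S.
Molar mass = 314.015 g/mol.
Mass from S: 1 × 32.06 = 32.060 g/mol.
%S = 32.060 / 314.015 × 100 = 10.21%.

10.21%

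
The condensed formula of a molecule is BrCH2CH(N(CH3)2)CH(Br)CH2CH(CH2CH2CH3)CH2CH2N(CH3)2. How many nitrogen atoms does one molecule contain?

Atom tally by fragment:
  BrCH2 → C:1 H:2 Br:1
  CH(N(CH3)2) → C:3 H:7 N:1
  CH(Br) → C:1 H:1 Br:1
  CH2 → C:1 H:2
  CH(CH2CH2CH3) → C:4 H:8
  CH2 → C:1 H:2
  CH2N(CH3)2 → C:3 H:8 N:1
Element totals:
  C: 14
  H: 30
  Br: 2
  N: 2

2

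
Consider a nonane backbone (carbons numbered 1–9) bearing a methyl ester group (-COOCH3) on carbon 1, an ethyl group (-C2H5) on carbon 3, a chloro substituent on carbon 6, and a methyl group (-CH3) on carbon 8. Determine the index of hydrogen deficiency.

1

Atom tally by fragment:
  CH3OOCCH2 → C:3 H:5 O:2
  CH2 → C:1 H:2
  CH(C2H5) → C:3 H:6
  CH2 → C:1 H:2
  CH2 → C:1 H:2
  CH(Cl) → C:1 H:1 Cl:1
  CH2 → C:1 H:2
  CH(CH3) → C:2 H:4
  CH3 → C:1 H:3
Element totals:
  C: 14
  H: 27
  Cl: 1
  O: 2
Molecular formula: C14H27ClO2.
DoU = (2C + 2 + N − H − X) / 2 = (2·14 + 2 + 0 − 27 − 1) / 2 = 1.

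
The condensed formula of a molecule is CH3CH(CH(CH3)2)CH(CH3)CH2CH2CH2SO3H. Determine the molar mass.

222.34 g/mol

Element totals:
  C: 10
  H: 22
  O: 3
  S: 1
Molecular formula: C10H22O3S.
  M = 10(12.011) + 22(1.008) + 3(15.999) + 32.06
    = 120.110 + 22.176 + 47.997 + 32.060 = 222.343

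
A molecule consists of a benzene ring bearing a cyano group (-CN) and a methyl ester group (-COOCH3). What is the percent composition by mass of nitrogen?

Atom tally by fragment:
  benzene ring core → C:6 H:6
  (− 2 ring H displaced by substituents)
  + CN → C:1 N:1
  + COOCH3 → C:2 H:3 O:2
Element totals:
  C: 9
  H: 7
  N: 1
  O: 2
Molecular formula: C9H7NO2.
Molar mass = 161.160 g/mol.
Mass from N: 1 × 14.007 = 14.007 g/mol.
%N = 14.007 / 161.160 × 100 = 8.69%.

8.69%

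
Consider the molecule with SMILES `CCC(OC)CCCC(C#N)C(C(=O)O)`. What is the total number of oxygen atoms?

Atom tally by fragment:
  CH3 → C:1 H:3
  CH2 → C:1 H:2
  CH(OCH3) → C:2 H:4 O:1
  CH2 → C:1 H:2
  CH2 → C:1 H:2
  CH2 → C:1 H:2
  CH(CN) → C:2 H:1 N:1
  CH2COOH → C:2 H:3 O:2
Element totals:
  C: 11
  H: 19
  N: 1
  O: 3

3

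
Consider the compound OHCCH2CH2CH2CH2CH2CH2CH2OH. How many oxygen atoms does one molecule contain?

2

Atom tally by fragment:
  OHCCH2 → C:2 H:3 O:1
  CH2 → C:1 H:2
  CH2 → C:1 H:2
  CH2 → C:1 H:2
  CH2 → C:1 H:2
  CH2CH2OH → C:2 H:5 O:1
Element totals:
  C: 8
  H: 16
  O: 2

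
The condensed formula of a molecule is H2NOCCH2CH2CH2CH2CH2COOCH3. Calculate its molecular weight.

173.21 g/mol

Atom tally by fragment:
  H2NOCCH2 → C:2 H:4 O:1 N:1
  CH2 → C:1 H:2
  CH2 → C:1 H:2
  CH2 → C:1 H:2
  CH2COOCH3 → C:3 H:5 O:2
Element totals:
  C: 8
  H: 15
  N: 1
  O: 3
Molecular formula: C8H15NO3.
  M = 8(12.011) + 15(1.008) + 14.007 + 3(15.999)
    = 96.088 + 15.120 + 14.007 + 47.997 = 173.212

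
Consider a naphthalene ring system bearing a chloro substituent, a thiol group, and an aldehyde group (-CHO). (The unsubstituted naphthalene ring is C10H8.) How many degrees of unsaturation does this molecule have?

8

Atom tally by fragment:
  naphthalene ring system core → C:10 H:8
  (− 3 ring H displaced by substituents)
  + Cl → Cl:1
  + SH → S:1 H:1
  + CHO → C:1 H:1 O:1
Element totals:
  C: 11
  H: 7
  Cl: 1
  O: 1
  S: 1
Molecular formula: C11H7ClOS.
DoU = (2C + 2 + N − H − X) / 2 = (2·11 + 2 + 0 − 7 − 1) / 2 = 8.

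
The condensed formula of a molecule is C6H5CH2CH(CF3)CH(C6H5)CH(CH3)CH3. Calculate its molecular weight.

Atom tally by fragment:
  C6H5CH2 → C:7 H:7
  CH(CF3) → C:2 H:1 F:3
  CH(C6H5) → C:7 H:6
  CH(CH3) → C:2 H:4
  CH3 → C:1 H:3
Element totals:
  C: 19
  H: 21
  F: 3
Molecular formula: C19H21F3.
  M = 19(12.011) + 21(1.008) + 3(18.998)
    = 228.209 + 21.168 + 56.994 = 306.371

306.37 g/mol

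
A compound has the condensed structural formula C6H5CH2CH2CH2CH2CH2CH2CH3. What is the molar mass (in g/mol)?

Element totals:
  C: 13
  H: 20
Molecular formula: C13H20.
  M = 13(12.011) + 20(1.008)
    = 156.143 + 20.160 = 176.303

176.30 g/mol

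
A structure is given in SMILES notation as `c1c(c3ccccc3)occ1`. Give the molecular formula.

C10H8O

Atom tally by fragment:
  furan ring core → C:4 H:4 O:1
  (− 1 ring H displaced by substituents)
  + C6H5 → C:6 H:5
Element totals:
  C: 10
  H: 8
  O: 1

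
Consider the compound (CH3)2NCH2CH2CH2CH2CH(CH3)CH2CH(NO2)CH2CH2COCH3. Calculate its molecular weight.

272.39 g/mol

Element totals:
  C: 14
  H: 28
  N: 2
  O: 3
Molecular formula: C14H28N2O3.
  M = 14(12.011) + 28(1.008) + 2(14.007) + 3(15.999)
    = 168.154 + 28.224 + 28.014 + 47.997 = 272.389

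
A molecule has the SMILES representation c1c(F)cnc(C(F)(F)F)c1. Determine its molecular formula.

Atom tally by fragment:
  pyridine ring core → C:5 H:5 N:1
  (− 2 ring H displaced by substituents)
  + F → F:1
  + CF3 → C:1 F:3
Element totals:
  C: 6
  H: 3
  F: 4
  N: 1

C6H3F4N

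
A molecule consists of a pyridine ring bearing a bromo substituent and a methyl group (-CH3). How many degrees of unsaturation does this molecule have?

4

Atom tally by fragment:
  pyridine ring core → C:5 H:5 N:1
  (− 2 ring H displaced by substituents)
  + Br → Br:1
  + CH3 → C:1 H:3
Element totals:
  C: 6
  H: 6
  Br: 1
  N: 1
Molecular formula: C6H6BrN.
DoU = (2C + 2 + N − H − X) / 2 = (2·6 + 2 + 1 − 6 − 1) / 2 = 4.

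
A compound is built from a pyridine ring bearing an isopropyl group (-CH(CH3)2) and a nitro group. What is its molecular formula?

Atom tally by fragment:
  pyridine ring core → C:5 H:5 N:1
  (− 2 ring H displaced by substituents)
  + CH(CH3)2 → C:3 H:7
  + NO2 → N:1 O:2
Element totals:
  C: 8
  H: 10
  N: 2
  O: 2

C8H10N2O2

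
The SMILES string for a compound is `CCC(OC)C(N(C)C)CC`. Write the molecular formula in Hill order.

C9H21NO

Atom tally by fragment:
  CH3 → C:1 H:3
  CH2 → C:1 H:2
  CH(OCH3) → C:2 H:4 O:1
  CH(N(CH3)2) → C:3 H:7 N:1
  CH2 → C:1 H:2
  CH3 → C:1 H:3
Element totals:
  C: 9
  H: 21
  N: 1
  O: 1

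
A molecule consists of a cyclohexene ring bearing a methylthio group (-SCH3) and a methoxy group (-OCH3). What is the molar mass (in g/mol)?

Atom tally by fragment:
  cyclohexene ring core → C:6 H:10
  (− 2 ring H displaced by substituents)
  + SCH3 → C:1 H:3 S:1
  + OCH3 → C:1 H:3 O:1
Element totals:
  C: 8
  H: 14
  O: 1
  S: 1
Molecular formula: C8H14OS.
  M = 8(12.011) + 14(1.008) + 15.999 + 32.06
    = 96.088 + 14.112 + 15.999 + 32.060 = 158.259

158.26 g/mol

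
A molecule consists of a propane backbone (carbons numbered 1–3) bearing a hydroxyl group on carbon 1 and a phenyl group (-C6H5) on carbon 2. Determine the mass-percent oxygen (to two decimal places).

11.75%

Atom tally by fragment:
  HOCH2 → C:1 H:3 O:1
  CH(C6H5) → C:7 H:6
  CH3 → C:1 H:3
Element totals:
  C: 9
  H: 12
  O: 1
Molecular formula: C9H12O.
Molar mass = 136.194 g/mol.
Mass from O: 1 × 15.999 = 15.999 g/mol.
%O = 15.999 / 136.194 × 100 = 11.75%.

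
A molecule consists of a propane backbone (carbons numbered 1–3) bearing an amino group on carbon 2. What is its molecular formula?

Atom tally by fragment:
  CH3 → C:1 H:3
  CH(NH2) → C:1 H:3 N:1
  CH3 → C:1 H:3
Element totals:
  C: 3
  H: 9
  N: 1

C3H9N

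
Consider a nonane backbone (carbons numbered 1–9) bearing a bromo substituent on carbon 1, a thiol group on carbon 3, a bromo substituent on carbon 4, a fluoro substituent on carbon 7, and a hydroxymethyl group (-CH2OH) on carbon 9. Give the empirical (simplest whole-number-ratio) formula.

Atom tally by fragment:
  BrCH2 → C:1 H:2 Br:1
  CH2 → C:1 H:2
  CH(SH) → C:1 H:2 S:1
  CH(Br) → C:1 H:1 Br:1
  CH2 → C:1 H:2
  CH2 → C:1 H:2
  CH(F) → C:1 H:1 F:1
  CH2 → C:1 H:2
  CH2CH2OH → C:2 H:5 O:1
Element totals:
  C: 10
  H: 19
  Br: 2
  F: 1
  O: 1
  S: 1
Molecular formula: C10H19Br2FOS.
gcd of subscripts (2, 10, 1, 19, 1, 1) = 1, so the empirical formula equals the molecular formula.

C10H19Br2FOS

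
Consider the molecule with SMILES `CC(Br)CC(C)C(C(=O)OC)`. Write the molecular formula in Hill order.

C8H15BrO2

Atom tally by fragment:
  CH3 → C:1 H:3
  CH(Br) → C:1 H:1 Br:1
  CH2 → C:1 H:2
  CH(CH3) → C:2 H:4
  CH2COOCH3 → C:3 H:5 O:2
Element totals:
  C: 8
  H: 15
  Br: 1
  O: 2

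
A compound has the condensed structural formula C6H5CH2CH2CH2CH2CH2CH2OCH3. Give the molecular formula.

C13H20O

Atom tally by fragment:
  C6H5CH2 → C:7 H:7
  CH2 → C:1 H:2
  CH2 → C:1 H:2
  CH2 → C:1 H:2
  CH2 → C:1 H:2
  CH2OCH3 → C:2 H:5 O:1
Element totals:
  C: 13
  H: 20
  O: 1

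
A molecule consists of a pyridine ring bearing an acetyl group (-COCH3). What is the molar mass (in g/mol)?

121.14 g/mol

Atom tally by fragment:
  pyridine ring core → C:5 H:5 N:1
  (− 1 ring H displaced by substituents)
  + COCH3 → C:2 H:3 O:1
Element totals:
  C: 7
  H: 7
  N: 1
  O: 1
Molecular formula: C7H7NO.
  M = 7(12.011) + 7(1.008) + 14.007 + 15.999
    = 84.077 + 7.056 + 14.007 + 15.999 = 121.139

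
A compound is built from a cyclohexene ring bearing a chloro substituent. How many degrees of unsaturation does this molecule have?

2

Atom tally by fragment:
  cyclohexene ring core → C:6 H:10
  (− 1 ring H displaced by substituents)
  + Cl → Cl:1
Element totals:
  C: 6
  H: 9
  Cl: 1
Molecular formula: C6H9Cl.
DoU = (2C + 2 + N − H − X) / 2 = (2·6 + 2 + 0 − 9 − 1) / 2 = 2.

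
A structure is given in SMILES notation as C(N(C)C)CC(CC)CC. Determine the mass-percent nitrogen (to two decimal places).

9.78%

Atom tally by fragment:
  (CH3)2NCH2 → C:3 H:8 N:1
  CH2 → C:1 H:2
  CH(C2H5) → C:3 H:6
  CH2 → C:1 H:2
  CH3 → C:1 H:3
Element totals:
  C: 9
  H: 21
  N: 1
Molecular formula: C9H21N.
Molar mass = 143.274 g/mol.
Mass from N: 1 × 14.007 = 14.007 g/mol.
%N = 14.007 / 143.274 × 100 = 9.78%.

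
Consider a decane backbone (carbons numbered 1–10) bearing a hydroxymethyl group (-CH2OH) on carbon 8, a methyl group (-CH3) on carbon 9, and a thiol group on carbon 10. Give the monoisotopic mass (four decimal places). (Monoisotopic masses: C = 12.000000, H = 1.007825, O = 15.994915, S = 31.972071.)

218.1704

Atom tally by fragment:
  CH3 → C:1 H:3
  CH2 → C:1 H:2
  CH2 → C:1 H:2
  CH2 → C:1 H:2
  CH2 → C:1 H:2
  CH2 → C:1 H:2
  CH2 → C:1 H:2
  CH(CH2OH) → C:2 H:4 O:1
  CH(CH3) → C:2 H:4
  CH2SH → C:1 H:3 S:1
Element totals:
  C: 12
  H: 26
  O: 1
  S: 1
Molecular formula: C12H26OS.
  M = 12(12.0) + 26(1.007825) + 15.994915 + 31.972071
    = 144.000000 + 26.203450 + 15.994915 + 31.972071 = 218.170436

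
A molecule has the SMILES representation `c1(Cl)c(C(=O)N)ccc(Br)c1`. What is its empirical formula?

C7H5BrClNO

Atom tally by fragment:
  benzene ring core → C:6 H:6
  (− 3 ring H displaced by substituents)
  + Cl → Cl:1
  + CONH2 → C:1 H:2 O:1 N:1
  + Br → Br:1
Element totals:
  C: 7
  H: 5
  Br: 1
  Cl: 1
  N: 1
  O: 1
Molecular formula: C7H5BrClNO.
gcd of subscripts (1, 7, 1, 5, 1, 1) = 1, so the empirical formula equals the molecular formula.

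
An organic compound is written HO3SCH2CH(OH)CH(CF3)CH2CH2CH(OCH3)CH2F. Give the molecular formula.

C9H16F4O5S

Atom tally by fragment:
  HO3SCH2 → C:1 H:3 S:1 O:3
  CH(OH) → C:1 H:2 O:1
  CH(CF3) → C:2 H:1 F:3
  CH2 → C:1 H:2
  CH2 → C:1 H:2
  CH(OCH3) → C:2 H:4 O:1
  CH2F → C:1 H:2 F:1
Element totals:
  C: 9
  H: 16
  F: 4
  O: 5
  S: 1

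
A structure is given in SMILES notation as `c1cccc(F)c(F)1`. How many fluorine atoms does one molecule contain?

Atom tally by fragment:
  benzene ring core → C:6 H:6
  (− 2 ring H displaced by substituents)
  + F → F:1
  + F → F:1
Element totals:
  C: 6
  H: 4
  F: 2

2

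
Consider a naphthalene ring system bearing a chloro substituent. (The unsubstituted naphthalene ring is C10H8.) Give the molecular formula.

Atom tally by fragment:
  naphthalene ring system core → C:10 H:8
  (− 1 ring H displaced by substituents)
  + Cl → Cl:1
Element totals:
  C: 10
  H: 7
  Cl: 1

C10H7Cl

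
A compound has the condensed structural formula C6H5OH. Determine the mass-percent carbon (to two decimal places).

76.57%

Atom tally by fragment:
  benzene ring core → C:6 H:6
  (− 1 ring H displaced by substituents)
  + OH → O:1 H:1
Element totals:
  C: 6
  H: 6
  O: 1
Molecular formula: C6H6O.
Molar mass = 94.113 g/mol.
Mass from C: 6 × 12.011 = 72.066 g/mol.
%C = 72.066 / 94.113 × 100 = 76.57%.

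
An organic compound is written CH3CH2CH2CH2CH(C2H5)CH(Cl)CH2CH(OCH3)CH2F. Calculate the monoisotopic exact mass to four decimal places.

Atom tally by fragment:
  CH3 → C:1 H:3
  CH2 → C:1 H:2
  CH2 → C:1 H:2
  CH2 → C:1 H:2
  CH(C2H5) → C:3 H:6
  CH(Cl) → C:1 H:1 Cl:1
  CH2 → C:1 H:2
  CH(OCH3) → C:2 H:4 O:1
  CH2F → C:1 H:2 F:1
Element totals:
  C: 12
  H: 24
  Cl: 1
  F: 1
  O: 1
Molecular formula: C12H24ClFO.
  M = 12(12.0) + 24(1.007825) + 34.968853 + 18.998403 + 15.994915
    = 144.000000 + 24.187800 + 34.968853 + 18.998403 + 15.994915 = 238.149971

238.1500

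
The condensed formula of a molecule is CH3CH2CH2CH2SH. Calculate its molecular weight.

Atom tally by fragment:
  CH3 → C:1 H:3
  CH2 → C:1 H:2
  CH2 → C:1 H:2
  CH2SH → C:1 H:3 S:1
Element totals:
  C: 4
  H: 10
  S: 1
Molecular formula: C4H10S.
  M = 4(12.011) + 10(1.008) + 32.06
    = 48.044 + 10.080 + 32.060 = 90.184

90.18 g/mol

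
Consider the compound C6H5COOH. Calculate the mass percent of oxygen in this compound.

26.20%

Atom tally by fragment:
  benzene ring core → C:6 H:6
  (− 1 ring H displaced by substituents)
  + COOH → C:1 H:1 O:2
Element totals:
  C: 7
  H: 6
  O: 2
Molecular formula: C7H6O2.
Molar mass = 122.123 g/mol.
Mass from O: 2 × 15.999 = 31.998 g/mol.
%O = 31.998 / 122.123 × 100 = 26.20%.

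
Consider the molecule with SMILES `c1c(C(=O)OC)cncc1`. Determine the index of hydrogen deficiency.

5

Atom tally by fragment:
  pyridine ring core → C:5 H:5 N:1
  (− 1 ring H displaced by substituents)
  + COOCH3 → C:2 H:3 O:2
Element totals:
  C: 7
  H: 7
  N: 1
  O: 2
Molecular formula: C7H7NO2.
DoU = (2C + 2 + N − H − X) / 2 = (2·7 + 2 + 1 − 7 − 0) / 2 = 5.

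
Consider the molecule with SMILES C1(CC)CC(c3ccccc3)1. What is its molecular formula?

C11H14

Atom tally by fragment:
  cyclopropane ring core → C:3 H:6
  (− 2 ring H displaced by substituents)
  + C2H5 → C:2 H:5
  + C6H5 → C:6 H:5
Element totals:
  C: 11
  H: 14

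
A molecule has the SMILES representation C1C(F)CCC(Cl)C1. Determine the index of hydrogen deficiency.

Atom tally by fragment:
  cyclohexane ring core → C:6 H:12
  (− 2 ring H displaced by substituents)
  + F → F:1
  + Cl → Cl:1
Element totals:
  C: 6
  H: 10
  Cl: 1
  F: 1
Molecular formula: C6H10ClF.
DoU = (2C + 2 + N − H − X) / 2 = (2·6 + 2 + 0 − 10 − 2) / 2 = 1.

1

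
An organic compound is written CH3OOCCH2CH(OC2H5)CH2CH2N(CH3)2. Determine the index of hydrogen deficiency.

1

Element totals:
  C: 10
  H: 21
  N: 1
  O: 3
Molecular formula: C10H21NO3.
DoU = (2C + 2 + N − H − X) / 2 = (2·10 + 2 + 1 − 21 − 0) / 2 = 1.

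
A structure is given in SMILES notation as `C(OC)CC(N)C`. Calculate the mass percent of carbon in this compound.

58.21%

Atom tally by fragment:
  CH3OCH2 → C:2 H:5 O:1
  CH2 → C:1 H:2
  CH(NH2) → C:1 H:3 N:1
  CH3 → C:1 H:3
Element totals:
  C: 5
  H: 13
  N: 1
  O: 1
Molecular formula: C5H13NO.
Molar mass = 103.165 g/mol.
Mass from C: 5 × 12.011 = 60.055 g/mol.
%C = 60.055 / 103.165 × 100 = 58.21%.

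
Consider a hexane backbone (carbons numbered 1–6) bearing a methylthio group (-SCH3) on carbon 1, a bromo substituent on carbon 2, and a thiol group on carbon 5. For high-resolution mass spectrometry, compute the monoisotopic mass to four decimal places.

241.9799

Atom tally by fragment:
  CH3SCH2 → C:2 H:5 S:1
  CH(Br) → C:1 H:1 Br:1
  CH2 → C:1 H:2
  CH2 → C:1 H:2
  CH(SH) → C:1 H:2 S:1
  CH3 → C:1 H:3
Element totals:
  C: 7
  H: 15
  Br: 1
  S: 2
Molecular formula: C7H15BrS2.
  M = 7(12.0) + 15(1.007825) + 78.918338 + 2(31.972071)
    = 84.000000 + 15.117375 + 78.918338 + 63.944142 = 241.979855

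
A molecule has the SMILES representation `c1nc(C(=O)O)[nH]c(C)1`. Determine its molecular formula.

C5H6N2O2

Atom tally by fragment:
  imidazole ring core → C:3 H:4 N:2
  (− 2 ring H displaced by substituents)
  + COOH → C:1 H:1 O:2
  + CH3 → C:1 H:3
Element totals:
  C: 5
  H: 6
  N: 2
  O: 2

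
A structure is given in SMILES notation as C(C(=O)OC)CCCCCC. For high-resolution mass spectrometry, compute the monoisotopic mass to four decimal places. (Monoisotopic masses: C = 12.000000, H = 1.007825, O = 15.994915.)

158.1307

Atom tally by fragment:
  CH3OOCCH2 → C:3 H:5 O:2
  CH2 → C:1 H:2
  CH2 → C:1 H:2
  CH2 → C:1 H:2
  CH2 → C:1 H:2
  CH2 → C:1 H:2
  CH3 → C:1 H:3
Element totals:
  C: 9
  H: 18
  O: 2
Molecular formula: C9H18O2.
  M = 9(12.0) + 18(1.007825) + 2(15.994915)
    = 108.000000 + 18.140850 + 31.989830 = 158.130680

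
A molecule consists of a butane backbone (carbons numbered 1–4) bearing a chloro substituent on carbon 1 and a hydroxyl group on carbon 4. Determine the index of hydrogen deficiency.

0

Atom tally by fragment:
  ClCH2 → C:1 H:2 Cl:1
  CH2 → C:1 H:2
  CH2 → C:1 H:2
  CH2OH → C:1 H:3 O:1
Element totals:
  C: 4
  H: 9
  Cl: 1
  O: 1
Molecular formula: C4H9ClO.
DoU = (2C + 2 + N − H − X) / 2 = (2·4 + 2 + 0 − 9 − 1) / 2 = 0.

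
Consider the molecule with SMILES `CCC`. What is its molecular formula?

C3H8

Atom tally by fragment:
  CH3 → C:1 H:3
  CH2 → C:1 H:2
  CH3 → C:1 H:3
Element totals:
  C: 3
  H: 8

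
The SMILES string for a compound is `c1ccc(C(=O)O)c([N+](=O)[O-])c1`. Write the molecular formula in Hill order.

Atom tally by fragment:
  benzene ring core → C:6 H:6
  (− 2 ring H displaced by substituents)
  + COOH → C:1 H:1 O:2
  + NO2 → N:1 O:2
Element totals:
  C: 7
  H: 5
  N: 1
  O: 4

C7H5NO4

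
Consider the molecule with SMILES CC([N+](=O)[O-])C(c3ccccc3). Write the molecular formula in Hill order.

Atom tally by fragment:
  CH3 → C:1 H:3
  CH(NO2) → C:1 H:1 N:1 O:2
  CH2C6H5 → C:7 H:7
Element totals:
  C: 9
  H: 11
  N: 1
  O: 2

C9H11NO2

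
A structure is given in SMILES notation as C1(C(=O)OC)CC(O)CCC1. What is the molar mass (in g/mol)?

158.20 g/mol

Atom tally by fragment:
  cyclohexane ring core → C:6 H:12
  (− 2 ring H displaced by substituents)
  + COOCH3 → C:2 H:3 O:2
  + OH → O:1 H:1
Element totals:
  C: 8
  H: 14
  O: 3
Molecular formula: C8H14O3.
  M = 8(12.011) + 14(1.008) + 3(15.999)
    = 96.088 + 14.112 + 47.997 = 158.197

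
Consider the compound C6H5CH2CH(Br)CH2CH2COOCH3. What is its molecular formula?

Atom tally by fragment:
  C6H5CH2 → C:7 H:7
  CH(Br) → C:1 H:1 Br:1
  CH2 → C:1 H:2
  CH2COOCH3 → C:3 H:5 O:2
Element totals:
  C: 12
  H: 15
  Br: 1
  O: 2

C12H15BrO2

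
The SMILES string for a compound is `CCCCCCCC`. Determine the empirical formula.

C4H9

Atom tally by fragment:
  CH3 → C:1 H:3
  CH2 → C:1 H:2
  CH2 → C:1 H:2
  CH2 → C:1 H:2
  CH2 → C:1 H:2
  CH2 → C:1 H:2
  CH2 → C:1 H:2
  CH3 → C:1 H:3
Element totals:
  C: 8
  H: 18
Molecular formula: C8H18.
gcd of subscripts = 2; dividing each by 2:
  C: 8/2 = 4
  H: 18/2 = 9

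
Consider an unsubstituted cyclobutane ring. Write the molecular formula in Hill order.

C4H8

Atom tally by fragment:
  cyclobutane ring core → C:4 H:8
Element totals:
  C: 4
  H: 8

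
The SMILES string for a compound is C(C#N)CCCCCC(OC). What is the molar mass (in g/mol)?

Atom tally by fragment:
  NCCH2 → C:2 H:2 N:1
  CH2 → C:1 H:2
  CH2 → C:1 H:2
  CH2 → C:1 H:2
  CH2 → C:1 H:2
  CH2 → C:1 H:2
  CH2OCH3 → C:2 H:5 O:1
Element totals:
  C: 9
  H: 17
  N: 1
  O: 1
Molecular formula: C9H17NO.
  M = 9(12.011) + 17(1.008) + 14.007 + 15.999
    = 108.099 + 17.136 + 14.007 + 15.999 = 155.241

155.24 g/mol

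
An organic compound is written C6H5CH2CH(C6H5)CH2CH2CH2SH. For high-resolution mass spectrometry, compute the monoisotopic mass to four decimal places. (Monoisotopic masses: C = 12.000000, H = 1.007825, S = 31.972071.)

Atom tally by fragment:
  C6H5CH2 → C:7 H:7
  CH(C6H5) → C:7 H:6
  CH2 → C:1 H:2
  CH2 → C:1 H:2
  CH2SH → C:1 H:3 S:1
Element totals:
  C: 17
  H: 20
  S: 1
Molecular formula: C17H20S.
  M = 17(12.0) + 20(1.007825) + 31.972071
    = 204.000000 + 20.156500 + 31.972071 = 256.128571

256.1286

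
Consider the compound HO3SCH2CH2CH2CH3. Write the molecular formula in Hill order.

Atom tally by fragment:
  HO3SCH2 → C:1 H:3 S:1 O:3
  CH2 → C:1 H:2
  CH2 → C:1 H:2
  CH3 → C:1 H:3
Element totals:
  C: 4
  H: 10
  O: 3
  S: 1

C4H10O3S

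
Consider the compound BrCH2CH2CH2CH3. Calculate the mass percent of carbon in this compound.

Atom tally by fragment:
  BrCH2 → C:1 H:2 Br:1
  CH2 → C:1 H:2
  CH2 → C:1 H:2
  CH3 → C:1 H:3
Element totals:
  C: 4
  H: 9
  Br: 1
Molecular formula: C4H9Br.
Molar mass = 137.020 g/mol.
Mass from C: 4 × 12.011 = 48.044 g/mol.
%C = 48.044 / 137.020 × 100 = 35.06%.

35.06%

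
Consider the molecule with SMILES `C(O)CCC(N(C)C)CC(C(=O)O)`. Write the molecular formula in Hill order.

Atom tally by fragment:
  HOCH2 → C:1 H:3 O:1
  CH2 → C:1 H:2
  CH2 → C:1 H:2
  CH(N(CH3)2) → C:3 H:7 N:1
  CH2 → C:1 H:2
  CH2COOH → C:2 H:3 O:2
Element totals:
  C: 9
  H: 19
  N: 1
  O: 3

C9H19NO3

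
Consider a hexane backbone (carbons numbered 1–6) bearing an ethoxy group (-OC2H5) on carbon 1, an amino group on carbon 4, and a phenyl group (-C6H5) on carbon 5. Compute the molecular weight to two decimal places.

221.34 g/mol

Atom tally by fragment:
  C2H5OCH2 → C:3 H:7 O:1
  CH2 → C:1 H:2
  CH2 → C:1 H:2
  CH(NH2) → C:1 H:3 N:1
  CH(C6H5) → C:7 H:6
  CH3 → C:1 H:3
Element totals:
  C: 14
  H: 23
  N: 1
  O: 1
Molecular formula: C14H23NO.
  M = 14(12.011) + 23(1.008) + 14.007 + 15.999
    = 168.154 + 23.184 + 14.007 + 15.999 = 221.344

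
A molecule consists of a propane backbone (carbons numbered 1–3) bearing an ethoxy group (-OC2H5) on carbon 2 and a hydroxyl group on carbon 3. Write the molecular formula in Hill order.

C5H12O2

Atom tally by fragment:
  CH3 → C:1 H:3
  CH(OC2H5) → C:3 H:6 O:1
  CH2OH → C:1 H:3 O:1
Element totals:
  C: 5
  H: 12
  O: 2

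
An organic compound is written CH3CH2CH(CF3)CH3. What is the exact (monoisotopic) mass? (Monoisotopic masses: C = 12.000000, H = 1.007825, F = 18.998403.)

126.0656

Atom tally by fragment:
  CH3 → C:1 H:3
  CH2 → C:1 H:2
  CH(CF3) → C:2 H:1 F:3
  CH3 → C:1 H:3
Element totals:
  C: 5
  H: 9
  F: 3
Molecular formula: C5H9F3.
  M = 5(12.0) + 9(1.007825) + 3(18.998403)
    = 60.000000 + 9.070425 + 56.995209 = 126.065634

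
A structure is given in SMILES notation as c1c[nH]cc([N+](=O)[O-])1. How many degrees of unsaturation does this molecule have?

4

Atom tally by fragment:
  pyrrole ring core → C:4 H:5 N:1
  (− 1 ring H displaced by substituents)
  + NO2 → N:1 O:2
Element totals:
  C: 4
  H: 4
  N: 2
  O: 2
Molecular formula: C4H4N2O2.
DoU = (2C + 2 + N − H − X) / 2 = (2·4 + 2 + 2 − 4 − 0) / 2 = 4.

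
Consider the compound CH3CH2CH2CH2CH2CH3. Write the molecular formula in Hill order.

C6H14

Atom tally by fragment:
  CH3 → C:1 H:3
  CH2 → C:1 H:2
  CH2 → C:1 H:2
  CH2 → C:1 H:2
  CH2 → C:1 H:2
  CH3 → C:1 H:3
Element totals:
  C: 6
  H: 14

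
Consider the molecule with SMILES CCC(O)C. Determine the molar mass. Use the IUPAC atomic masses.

Atom tally by fragment:
  CH3 → C:1 H:3
  CH2 → C:1 H:2
  CH(OH) → C:1 H:2 O:1
  CH3 → C:1 H:3
Element totals:
  C: 4
  H: 10
  O: 1
Molecular formula: C4H10O.
  M = 4(12.011) + 10(1.008) + 15.999
    = 48.044 + 10.080 + 15.999 = 74.123

74.12 g/mol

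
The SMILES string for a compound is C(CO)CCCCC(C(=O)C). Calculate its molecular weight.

158.24 g/mol

Atom tally by fragment:
  HOCH2CH2 → C:2 H:5 O:1
  CH2 → C:1 H:2
  CH2 → C:1 H:2
  CH2 → C:1 H:2
  CH2 → C:1 H:2
  CH2COCH3 → C:3 H:5 O:1
Element totals:
  C: 9
  H: 18
  O: 2
Molecular formula: C9H18O2.
  M = 9(12.011) + 18(1.008) + 2(15.999)
    = 108.099 + 18.144 + 31.998 = 158.241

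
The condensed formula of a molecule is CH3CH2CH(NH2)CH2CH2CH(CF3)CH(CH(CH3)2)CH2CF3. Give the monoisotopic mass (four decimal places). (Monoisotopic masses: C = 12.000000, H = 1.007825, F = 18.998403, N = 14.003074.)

307.1735

Element totals:
  C: 13
  H: 23
  F: 6
  N: 1
Molecular formula: C13H23F6N.
  M = 13(12.0) + 23(1.007825) + 6(18.998403) + 14.003074
    = 156.000000 + 23.179975 + 113.990418 + 14.003074 = 307.173467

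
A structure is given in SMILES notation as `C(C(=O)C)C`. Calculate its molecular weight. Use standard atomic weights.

72.11 g/mol

Atom tally by fragment:
  CH3COCH2 → C:3 H:5 O:1
  CH3 → C:1 H:3
Element totals:
  C: 4
  H: 8
  O: 1
Molecular formula: C4H8O.
  M = 4(12.011) + 8(1.008) + 15.999
    = 48.044 + 8.064 + 15.999 = 72.107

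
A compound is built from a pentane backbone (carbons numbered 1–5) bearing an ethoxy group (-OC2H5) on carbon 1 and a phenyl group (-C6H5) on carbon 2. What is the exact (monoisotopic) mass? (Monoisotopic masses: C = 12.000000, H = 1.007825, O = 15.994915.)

192.1514

Atom tally by fragment:
  C2H5OCH2 → C:3 H:7 O:1
  CH(C6H5) → C:7 H:6
  CH2 → C:1 H:2
  CH2 → C:1 H:2
  CH3 → C:1 H:3
Element totals:
  C: 13
  H: 20
  O: 1
Molecular formula: C13H20O.
  M = 13(12.0) + 20(1.007825) + 15.994915
    = 156.000000 + 20.156500 + 15.994915 = 192.151415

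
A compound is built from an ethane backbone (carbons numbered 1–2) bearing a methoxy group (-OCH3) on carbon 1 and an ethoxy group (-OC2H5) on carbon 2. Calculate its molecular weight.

Atom tally by fragment:
  CH3OCH2 → C:2 H:5 O:1
  CH2OC2H5 → C:3 H:7 O:1
Element totals:
  C: 5
  H: 12
  O: 2
Molecular formula: C5H12O2.
  M = 5(12.011) + 12(1.008) + 2(15.999)
    = 60.055 + 12.096 + 31.998 = 104.149

104.15 g/mol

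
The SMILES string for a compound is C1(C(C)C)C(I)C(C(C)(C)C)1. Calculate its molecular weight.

266.17 g/mol

Atom tally by fragment:
  cyclopropane ring core → C:3 H:6
  (− 3 ring H displaced by substituents)
  + CH(CH3)2 → C:3 H:7
  + I → I:1
  + C(CH3)3 → C:4 H:9
Element totals:
  C: 10
  H: 19
  I: 1
Molecular formula: C10H19I.
  M = 10(12.011) + 19(1.008) + 126.904
    = 120.110 + 19.152 + 126.904 = 266.166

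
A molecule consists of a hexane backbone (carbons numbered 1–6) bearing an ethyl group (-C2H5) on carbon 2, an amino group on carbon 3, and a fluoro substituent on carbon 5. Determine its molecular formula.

Atom tally by fragment:
  CH3 → C:1 H:3
  CH(C2H5) → C:3 H:6
  CH(NH2) → C:1 H:3 N:1
  CH2 → C:1 H:2
  CH(F) → C:1 H:1 F:1
  CH3 → C:1 H:3
Element totals:
  C: 8
  H: 18
  F: 1
  N: 1

C8H18FN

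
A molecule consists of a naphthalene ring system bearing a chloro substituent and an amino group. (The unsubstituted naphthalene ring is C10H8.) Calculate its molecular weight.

177.63 g/mol

Atom tally by fragment:
  naphthalene ring system core → C:10 H:8
  (− 2 ring H displaced by substituents)
  + Cl → Cl:1
  + NH2 → N:1 H:2
Element totals:
  C: 10
  H: 8
  Cl: 1
  N: 1
Molecular formula: C10H8ClN.
  M = 10(12.011) + 8(1.008) + 35.45 + 14.007
    = 120.110 + 8.064 + 35.450 + 14.007 = 177.631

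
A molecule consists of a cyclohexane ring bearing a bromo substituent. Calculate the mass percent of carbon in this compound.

Atom tally by fragment:
  cyclohexane ring core → C:6 H:12
  (− 1 ring H displaced by substituents)
  + Br → Br:1
Element totals:
  C: 6
  H: 11
  Br: 1
Molecular formula: C6H11Br.
Molar mass = 163.058 g/mol.
Mass from C: 6 × 12.011 = 72.066 g/mol.
%C = 72.066 / 163.058 × 100 = 44.20%.

44.20%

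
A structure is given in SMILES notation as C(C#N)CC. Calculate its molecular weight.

Atom tally by fragment:
  NCCH2 → C:2 H:2 N:1
  CH2 → C:1 H:2
  CH3 → C:1 H:3
Element totals:
  C: 4
  H: 7
  N: 1
Molecular formula: C4H7N.
  M = 4(12.011) + 7(1.008) + 14.007
    = 48.044 + 7.056 + 14.007 = 69.107

69.11 g/mol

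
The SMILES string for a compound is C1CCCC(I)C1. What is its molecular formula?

Atom tally by fragment:
  cyclohexane ring core → C:6 H:12
  (− 1 ring H displaced by substituents)
  + I → I:1
Element totals:
  C: 6
  H: 11
  I: 1

C6H11I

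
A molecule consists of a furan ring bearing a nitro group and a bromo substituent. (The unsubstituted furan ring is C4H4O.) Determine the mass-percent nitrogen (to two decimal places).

7.30%

Atom tally by fragment:
  furan ring core → C:4 H:4 O:1
  (− 2 ring H displaced by substituents)
  + NO2 → N:1 O:2
  + Br → Br:1
Element totals:
  C: 4
  H: 2
  Br: 1
  N: 1
  O: 3
Molecular formula: C4H2BrNO3.
Molar mass = 191.968 g/mol.
Mass from N: 1 × 14.007 = 14.007 g/mol.
%N = 14.007 / 191.968 × 100 = 7.30%.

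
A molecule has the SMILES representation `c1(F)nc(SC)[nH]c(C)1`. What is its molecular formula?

Atom tally by fragment:
  imidazole ring core → C:3 H:4 N:2
  (− 3 ring H displaced by substituents)
  + F → F:1
  + SCH3 → C:1 H:3 S:1
  + CH3 → C:1 H:3
Element totals:
  C: 5
  H: 7
  F: 1
  N: 2
  S: 1

C5H7FN2S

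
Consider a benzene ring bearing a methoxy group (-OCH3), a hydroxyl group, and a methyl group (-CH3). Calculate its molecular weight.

138.17 g/mol

Atom tally by fragment:
  benzene ring core → C:6 H:6
  (− 3 ring H displaced by substituents)
  + OCH3 → C:1 H:3 O:1
  + OH → O:1 H:1
  + CH3 → C:1 H:3
Element totals:
  C: 8
  H: 10
  O: 2
Molecular formula: C8H10O2.
  M = 8(12.011) + 10(1.008) + 2(15.999)
    = 96.088 + 10.080 + 31.998 = 138.166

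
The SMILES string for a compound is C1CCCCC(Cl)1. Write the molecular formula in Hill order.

Atom tally by fragment:
  cyclohexane ring core → C:6 H:12
  (− 1 ring H displaced by substituents)
  + Cl → Cl:1
Element totals:
  C: 6
  H: 11
  Cl: 1

C6H11Cl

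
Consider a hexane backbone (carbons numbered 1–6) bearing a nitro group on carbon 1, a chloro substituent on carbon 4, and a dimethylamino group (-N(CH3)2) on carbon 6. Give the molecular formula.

C8H17ClN2O2

Atom tally by fragment:
  O2NCH2 → C:1 H:2 N:1 O:2
  CH2 → C:1 H:2
  CH2 → C:1 H:2
  CH(Cl) → C:1 H:1 Cl:1
  CH2 → C:1 H:2
  CH2N(CH3)2 → C:3 H:8 N:1
Element totals:
  C: 8
  H: 17
  Cl: 1
  N: 2
  O: 2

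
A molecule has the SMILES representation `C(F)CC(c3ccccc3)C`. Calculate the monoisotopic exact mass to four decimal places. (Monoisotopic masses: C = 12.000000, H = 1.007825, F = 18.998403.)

152.1001

Atom tally by fragment:
  FCH2 → C:1 H:2 F:1
  CH2 → C:1 H:2
  CH(C6H5) → C:7 H:6
  CH3 → C:1 H:3
Element totals:
  C: 10
  H: 13
  F: 1
Molecular formula: C10H13F.
  M = 10(12.0) + 13(1.007825) + 18.998403
    = 120.000000 + 13.101725 + 18.998403 = 152.100128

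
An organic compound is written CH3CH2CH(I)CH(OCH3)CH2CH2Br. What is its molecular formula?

Atom tally by fragment:
  CH3 → C:1 H:3
  CH2 → C:1 H:2
  CH(I) → C:1 H:1 I:1
  CH(OCH3) → C:2 H:4 O:1
  CH2 → C:1 H:2
  CH2Br → C:1 H:2 Br:1
Element totals:
  C: 7
  H: 14
  Br: 1
  I: 1
  O: 1

C7H14BrIO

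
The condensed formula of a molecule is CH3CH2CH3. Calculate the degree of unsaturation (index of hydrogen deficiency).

0

Atom tally by fragment:
  CH3 → C:1 H:3
  CH2 → C:1 H:2
  CH3 → C:1 H:3
Element totals:
  C: 3
  H: 8
Molecular formula: C3H8.
DoU = (2C + 2 + N − H − X) / 2 = (2·3 + 2 + 0 − 8 − 0) / 2 = 0.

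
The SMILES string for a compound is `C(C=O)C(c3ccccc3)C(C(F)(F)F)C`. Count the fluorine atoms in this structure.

Atom tally by fragment:
  OHCCH2 → C:2 H:3 O:1
  CH(C6H5) → C:7 H:6
  CH(CF3) → C:2 H:1 F:3
  CH3 → C:1 H:3
Element totals:
  C: 12
  H: 13
  F: 3
  O: 1

3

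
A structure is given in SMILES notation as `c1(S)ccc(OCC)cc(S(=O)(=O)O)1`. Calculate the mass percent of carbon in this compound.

Atom tally by fragment:
  benzene ring core → C:6 H:6
  (− 3 ring H displaced by substituents)
  + SH → S:1 H:1
  + OC2H5 → C:2 H:5 O:1
  + SO3H → S:1 O:3 H:1
Element totals:
  C: 8
  H: 10
  O: 4
  S: 2
Molecular formula: C8H10O4S2.
Molar mass = 234.284 g/mol.
Mass from C: 8 × 12.011 = 96.088 g/mol.
%C = 96.088 / 234.284 × 100 = 41.01%.

41.01%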